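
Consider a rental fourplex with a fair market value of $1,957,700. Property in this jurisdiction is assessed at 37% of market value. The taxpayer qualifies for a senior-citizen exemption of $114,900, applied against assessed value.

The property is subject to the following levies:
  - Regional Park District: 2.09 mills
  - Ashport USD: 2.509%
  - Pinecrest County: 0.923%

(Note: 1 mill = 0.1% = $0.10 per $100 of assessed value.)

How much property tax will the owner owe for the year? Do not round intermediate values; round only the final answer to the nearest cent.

$22,190.04

Assessed value = $1,957,700 × 0.37 = $724,349
Taxable value = $724,349 − $114,900 = $609,449
Regional Park District: $609,449 × 0.00209 = $1,273.74841
Ashport USD: $609,449 × 0.02509 = $15,291.07541
Pinecrest County: $609,449 × 0.00923 = $5,625.21427
Total = $22,190.03809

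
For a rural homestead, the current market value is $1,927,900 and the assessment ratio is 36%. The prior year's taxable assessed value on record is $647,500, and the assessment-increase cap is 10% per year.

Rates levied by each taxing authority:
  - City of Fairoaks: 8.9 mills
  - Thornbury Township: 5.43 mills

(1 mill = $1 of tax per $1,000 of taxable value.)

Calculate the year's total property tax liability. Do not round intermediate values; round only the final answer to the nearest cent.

$9,945.65

Uncapped assessed value = $1,927,900 × 0.36 = $694,044
Cap limit = $647,500 × 1.1 = $712,250
Taxable assessed value = min($694,044, $712,250) = $694,044 (cap does not bind)
City of Fairoaks: $694,044 × 0.0089 = $6,176.9916
Thornbury Township: $694,044 × 0.00543 = $3,768.65892
Total = $9,945.65052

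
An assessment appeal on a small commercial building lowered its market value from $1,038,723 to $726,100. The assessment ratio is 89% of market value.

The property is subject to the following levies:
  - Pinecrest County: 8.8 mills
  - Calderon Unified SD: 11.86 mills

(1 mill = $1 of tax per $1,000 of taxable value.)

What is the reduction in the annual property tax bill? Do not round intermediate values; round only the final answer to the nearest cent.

$5,748.32

Old assessed value = $1,038,723 × 0.89 = $924,463.47
New assessed value = $726,100 × 0.89 = $646,229
Combined rate = 0.0088 + 0.01186 = 0.02066
Old tax = $924,463.47 × 0.02066 = $19,099.4152902
New tax = $646,229 × 0.02066 = $13,351.09114
Reduction = $19,099.4152902 − $13,351.09114 = $5,748.3241502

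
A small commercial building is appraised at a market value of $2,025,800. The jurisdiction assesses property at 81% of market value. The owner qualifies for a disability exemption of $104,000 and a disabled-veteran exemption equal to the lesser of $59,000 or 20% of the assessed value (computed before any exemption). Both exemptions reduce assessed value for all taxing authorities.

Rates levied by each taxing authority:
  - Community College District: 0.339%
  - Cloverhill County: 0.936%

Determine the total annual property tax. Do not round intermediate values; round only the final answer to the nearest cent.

Assessed value = $2,025,800 × 0.81 = $1,640,898
Disabled-veteran exemption = min($59,000, 20% × $1,640,898) = min($59,000, $328,179.6) = $59,000 (dollar cap binds)
Taxable value = $1,640,898 − $104,000 − $59,000 = $1,477,898
Community College District: $1,477,898 × 0.00339 = $5,010.07422
Cloverhill County: $1,477,898 × 0.00936 = $13,833.12528
Total = $18,843.1995

$18,843.20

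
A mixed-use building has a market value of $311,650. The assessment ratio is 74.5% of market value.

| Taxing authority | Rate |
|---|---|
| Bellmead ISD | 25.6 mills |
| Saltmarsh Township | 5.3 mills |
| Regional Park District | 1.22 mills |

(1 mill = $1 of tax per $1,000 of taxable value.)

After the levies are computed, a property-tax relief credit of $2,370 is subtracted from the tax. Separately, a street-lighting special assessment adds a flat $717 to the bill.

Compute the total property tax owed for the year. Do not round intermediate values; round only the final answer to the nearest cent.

Assessed value = $311,650 × 0.745 = $232,179.25
Bellmead ISD: $232,179.25 × 0.0256 = $5,943.7888
Saltmarsh Township: $232,179.25 × 0.0053 = $1,230.550025
Regional Park District: $232,179.25 × 0.00122 = $283.258685
Levies subtotal = $7,457.59751
After credit = $7,457.59751 − $2,370 = $5,087.59751
Total = $5,087.59751 + $717 = $5,804.59751

$5,804.60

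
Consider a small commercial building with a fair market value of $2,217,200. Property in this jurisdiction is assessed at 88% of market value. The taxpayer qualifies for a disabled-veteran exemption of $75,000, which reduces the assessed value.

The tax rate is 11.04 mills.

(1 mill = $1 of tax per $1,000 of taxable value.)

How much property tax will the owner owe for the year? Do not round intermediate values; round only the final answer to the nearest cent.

Assessed value = $2,217,200 × 0.88 = $1,951,136
Taxable value = $1,951,136 − $75,000 = $1,876,136
Tax = $1,876,136 × 0.01104 = $20,712.54144

$20,712.54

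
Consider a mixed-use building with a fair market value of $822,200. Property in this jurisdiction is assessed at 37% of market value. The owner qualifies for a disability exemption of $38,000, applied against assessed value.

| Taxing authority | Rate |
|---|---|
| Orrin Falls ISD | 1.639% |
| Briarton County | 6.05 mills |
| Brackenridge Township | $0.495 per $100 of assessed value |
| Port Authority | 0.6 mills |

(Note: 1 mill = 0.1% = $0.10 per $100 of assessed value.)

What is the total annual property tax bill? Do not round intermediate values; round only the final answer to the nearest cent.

$7,451.33

Assessed value = $822,200 × 0.37 = $304,214
Taxable value = $304,214 − $38,000 = $266,214
Orrin Falls ISD: $266,214 × 0.01639 = $4,363.24746
Briarton County: $266,214 × 0.00605 = $1,610.5947
Brackenridge Township: $266,214 × 0.00495 = $1,317.7593
Port Authority: $266,214 × 0.0006 = $159.7284
Total = $7,451.32986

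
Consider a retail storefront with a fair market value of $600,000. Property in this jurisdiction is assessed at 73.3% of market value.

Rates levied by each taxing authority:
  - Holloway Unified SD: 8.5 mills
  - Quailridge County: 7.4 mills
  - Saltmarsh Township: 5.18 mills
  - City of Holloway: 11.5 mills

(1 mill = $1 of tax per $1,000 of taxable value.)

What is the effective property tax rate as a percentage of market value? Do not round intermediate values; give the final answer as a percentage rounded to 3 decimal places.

2.388%

Assessed value = $600,000 × 0.733 = $439,800
Holloway Unified SD: $439,800 × 0.0085 = $3,738.3
Quailridge County: $439,800 × 0.0074 = $3,254.52
Saltmarsh Township: $439,800 × 0.00518 = $2,278.164
City of Holloway: $439,800 × 0.0115 = $5,057.7
Total tax = $14,328.684
Effective rate = $14,328.684 ÷ $600,000 = 2.388% of market value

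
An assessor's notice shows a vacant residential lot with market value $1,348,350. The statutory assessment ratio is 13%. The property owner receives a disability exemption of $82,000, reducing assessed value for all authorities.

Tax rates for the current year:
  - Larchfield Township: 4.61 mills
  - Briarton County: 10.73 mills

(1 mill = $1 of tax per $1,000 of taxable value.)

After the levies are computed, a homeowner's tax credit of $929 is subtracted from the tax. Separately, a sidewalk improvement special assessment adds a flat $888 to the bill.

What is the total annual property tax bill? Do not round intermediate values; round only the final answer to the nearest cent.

$1,390.00

Assessed value = $1,348,350 × 0.13 = $175,285.5
Taxable value = $175,285.5 − $82,000 = $93,285.5
Larchfield Township: $93,285.5 × 0.00461 = $430.046155
Briarton County: $93,285.5 × 0.01073 = $1,000.953415
Levies subtotal = $1,430.99957
After credit = $1,430.99957 − $929 = $501.99957
Total = $501.99957 + $888 = $1,389.99957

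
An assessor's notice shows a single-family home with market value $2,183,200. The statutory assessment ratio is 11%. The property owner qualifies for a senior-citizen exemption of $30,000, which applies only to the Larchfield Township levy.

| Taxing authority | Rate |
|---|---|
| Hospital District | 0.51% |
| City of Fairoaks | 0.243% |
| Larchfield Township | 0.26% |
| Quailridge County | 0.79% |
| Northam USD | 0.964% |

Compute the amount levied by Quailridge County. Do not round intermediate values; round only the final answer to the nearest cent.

$1,897.20

Assessed value = $2,183,200 × 0.11 = $240,152
Quailridge County taxable value = $240,152 (exemption does not apply)
Quailridge County levy = $240,152 × 0.0079 = $1,897.2008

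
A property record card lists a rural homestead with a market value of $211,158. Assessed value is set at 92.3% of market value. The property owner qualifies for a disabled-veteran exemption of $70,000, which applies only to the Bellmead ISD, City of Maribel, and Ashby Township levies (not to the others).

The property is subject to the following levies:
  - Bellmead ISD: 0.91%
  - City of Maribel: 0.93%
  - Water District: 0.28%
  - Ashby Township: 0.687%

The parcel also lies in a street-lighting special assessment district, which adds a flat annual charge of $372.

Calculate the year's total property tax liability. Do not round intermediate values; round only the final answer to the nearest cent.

$4,073.91

Assessed value = $211,158 × 0.923 = $194,898.834
Bellmead ISD: ($194,898.834 − $70,000) × 0.0091 = $124,898.834 × 0.0091 = $1,136.5793894
City of Maribel: ($194,898.834 − $70,000) × 0.0093 = $124,898.834 × 0.0093 = $1,161.5591562
Water District: $194,898.834 × 0.0028 = $545.7167352
Ashby Township: ($194,898.834 − $70,000) × 0.00687 = $124,898.834 × 0.00687 = $858.05498958
Levies subtotal = $3,701.91027038
Total = $3,701.91027038 + $372 = $4,073.91027038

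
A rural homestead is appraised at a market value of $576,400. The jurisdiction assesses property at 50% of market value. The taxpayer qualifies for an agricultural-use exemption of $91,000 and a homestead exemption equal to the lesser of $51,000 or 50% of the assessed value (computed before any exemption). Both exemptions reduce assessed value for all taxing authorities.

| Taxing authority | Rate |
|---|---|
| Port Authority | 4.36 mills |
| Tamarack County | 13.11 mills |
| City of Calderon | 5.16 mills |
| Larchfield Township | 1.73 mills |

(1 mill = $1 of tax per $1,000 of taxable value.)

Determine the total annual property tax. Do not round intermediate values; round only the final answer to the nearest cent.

$3,561.43

Assessed value = $576,400 × 0.5 = $288,200
Homestead exemption = min($51,000, 50% × $288,200) = min($51,000, $144,100) = $51,000 (dollar cap binds)
Taxable value = $288,200 − $91,000 − $51,000 = $146,200
Port Authority: $146,200 × 0.00436 = $637.432
Tamarack County: $146,200 × 0.01311 = $1,916.682
City of Calderon: $146,200 × 0.00516 = $754.392
Larchfield Township: $146,200 × 0.00173 = $252.926
Total = $3,561.432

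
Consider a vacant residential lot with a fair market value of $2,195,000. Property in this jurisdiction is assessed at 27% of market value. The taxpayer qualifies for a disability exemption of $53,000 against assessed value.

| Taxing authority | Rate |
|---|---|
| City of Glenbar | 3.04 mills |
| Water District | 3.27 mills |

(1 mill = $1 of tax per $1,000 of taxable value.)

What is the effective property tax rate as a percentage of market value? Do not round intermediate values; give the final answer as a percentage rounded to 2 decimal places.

Assessed value = $2,195,000 × 0.27 = $592,650
Taxable value = $592,650 − $53,000 = $539,650
City of Glenbar: $539,650 × 0.00304 = $1,640.536
Water District: $539,650 × 0.00327 = $1,764.6555
Total tax = $3,405.1915
Effective rate = $3,405.1915 ÷ $2,195,000 = 0.16% of market value

0.16%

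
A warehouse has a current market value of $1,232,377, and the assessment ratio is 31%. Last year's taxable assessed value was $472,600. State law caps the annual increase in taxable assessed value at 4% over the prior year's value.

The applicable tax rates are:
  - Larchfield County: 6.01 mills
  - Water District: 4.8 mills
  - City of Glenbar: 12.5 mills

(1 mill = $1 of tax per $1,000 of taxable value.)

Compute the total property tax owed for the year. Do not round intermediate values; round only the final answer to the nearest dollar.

Uncapped assessed value = $1,232,377 × 0.31 = $382,036.87
Cap limit = $472,600 × 1.04 = $491,504
Taxable assessed value = min($382,036.87, $491,504) = $382,036.87 (cap does not bind)
Larchfield County: $382,036.87 × 0.00601 = $2,296.0415887
Water District: $382,036.87 × 0.0048 = $1,833.776976
City of Glenbar: $382,036.87 × 0.0125 = $4,775.460875
Total = $8,905.2794397

$8,905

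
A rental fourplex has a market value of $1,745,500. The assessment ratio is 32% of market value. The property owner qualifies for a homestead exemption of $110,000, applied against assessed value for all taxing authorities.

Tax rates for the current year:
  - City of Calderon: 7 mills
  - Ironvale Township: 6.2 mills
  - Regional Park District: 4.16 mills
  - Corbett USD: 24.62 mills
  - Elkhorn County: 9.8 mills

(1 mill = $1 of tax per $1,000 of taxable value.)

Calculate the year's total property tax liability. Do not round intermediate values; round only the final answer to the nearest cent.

Assessed value = $1,745,500 × 0.32 = $558,560
Taxable value = $558,560 − $110,000 = $448,560
City of Calderon: $448,560 × 0.007 = $3,139.92
Ironvale Township: $448,560 × 0.0062 = $2,781.072
Regional Park District: $448,560 × 0.00416 = $1,866.0096
Corbett USD: $448,560 × 0.02462 = $11,043.5472
Elkhorn County: $448,560 × 0.0098 = $4,395.888
Total = $3,139.92 + $2,781.072 + $1,866.0096 + $11,043.5472 + $4,395.888 = $23,226.4368

$23,226.44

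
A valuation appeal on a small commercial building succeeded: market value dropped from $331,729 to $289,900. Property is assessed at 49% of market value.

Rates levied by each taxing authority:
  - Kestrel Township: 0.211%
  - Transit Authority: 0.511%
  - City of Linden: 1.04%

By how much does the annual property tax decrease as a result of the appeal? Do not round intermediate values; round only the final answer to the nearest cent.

Old assessed value = $331,729 × 0.49 = $162,547.21
New assessed value = $289,900 × 0.49 = $142,051
Combined rate = 0.00211 + 0.00511 + 0.0104 = 0.01762
Old tax = $162,547.21 × 0.01762 = $2,864.0818402
New tax = $142,051 × 0.01762 = $2,502.93862
Reduction = $2,864.0818402 − $2,502.93862 = $361.1432202

$361.14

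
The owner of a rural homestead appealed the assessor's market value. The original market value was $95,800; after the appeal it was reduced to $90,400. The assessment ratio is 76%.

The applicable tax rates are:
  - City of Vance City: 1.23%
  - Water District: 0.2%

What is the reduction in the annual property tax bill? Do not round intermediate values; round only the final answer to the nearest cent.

Old assessed value = $95,800 × 0.76 = $72,808
New assessed value = $90,400 × 0.76 = $68,704
Combined rate = 0.0123 + 0.002 = 0.0143
Old tax = $72,808 × 0.0143 = $1,041.1544
New tax = $68,704 × 0.0143 = $982.4672
Reduction = $1,041.1544 − $982.4672 = $58.6872

$58.69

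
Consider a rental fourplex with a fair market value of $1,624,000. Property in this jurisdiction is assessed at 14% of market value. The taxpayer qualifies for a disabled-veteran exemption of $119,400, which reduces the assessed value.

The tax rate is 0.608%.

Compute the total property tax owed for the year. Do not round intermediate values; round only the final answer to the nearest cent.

Assessed value = $1,624,000 × 0.14 = $227,360
Taxable value = $227,360 − $119,400 = $107,960
Tax = $107,960 × 0.00608 = $656.3968

$656.40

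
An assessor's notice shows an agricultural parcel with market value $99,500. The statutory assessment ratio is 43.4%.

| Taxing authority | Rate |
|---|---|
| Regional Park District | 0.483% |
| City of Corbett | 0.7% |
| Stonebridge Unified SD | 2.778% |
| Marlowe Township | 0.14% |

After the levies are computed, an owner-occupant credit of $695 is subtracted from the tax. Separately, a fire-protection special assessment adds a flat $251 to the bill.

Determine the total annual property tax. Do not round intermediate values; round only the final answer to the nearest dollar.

Assessed value = $99,500 × 0.434 = $43,183
Regional Park District: $43,183 × 0.00483 = $208.57389
City of Corbett: $43,183 × 0.007 = $302.281
Stonebridge Unified SD: $43,183 × 0.02778 = $1,199.62374
Marlowe Township: $43,183 × 0.0014 = $60.4562
Levies subtotal = $1,770.93483
After credit = $1,770.93483 − $695 = $1,075.93483
Total = $1,075.93483 + $251 = $1,326.93483

$1,327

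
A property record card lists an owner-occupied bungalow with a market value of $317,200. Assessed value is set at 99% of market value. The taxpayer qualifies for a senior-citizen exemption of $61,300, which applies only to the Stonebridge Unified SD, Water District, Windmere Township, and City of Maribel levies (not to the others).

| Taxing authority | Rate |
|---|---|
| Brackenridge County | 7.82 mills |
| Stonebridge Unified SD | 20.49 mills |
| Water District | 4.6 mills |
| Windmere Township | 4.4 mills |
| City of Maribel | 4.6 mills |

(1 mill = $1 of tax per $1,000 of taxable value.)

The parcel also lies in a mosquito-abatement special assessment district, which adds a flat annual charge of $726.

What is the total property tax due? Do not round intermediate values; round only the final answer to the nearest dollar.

Assessed value = $317,200 × 0.99 = $314,028
Brackenridge County: $314,028 × 0.00782 = $2,455.69896
Stonebridge Unified SD: ($314,028 − $61,300) × 0.02049 = $252,728 × 0.02049 = $5,178.39672
Water District: ($314,028 − $61,300) × 0.0046 = $252,728 × 0.0046 = $1,162.5488
Windmere Township: ($314,028 − $61,300) × 0.0044 = $252,728 × 0.0044 = $1,112.0032
City of Maribel: ($314,028 − $61,300) × 0.0046 = $252,728 × 0.0046 = $1,162.5488
Levies subtotal = $11,071.19648
Total = $11,071.19648 + $726 = $11,797.19648

$11,797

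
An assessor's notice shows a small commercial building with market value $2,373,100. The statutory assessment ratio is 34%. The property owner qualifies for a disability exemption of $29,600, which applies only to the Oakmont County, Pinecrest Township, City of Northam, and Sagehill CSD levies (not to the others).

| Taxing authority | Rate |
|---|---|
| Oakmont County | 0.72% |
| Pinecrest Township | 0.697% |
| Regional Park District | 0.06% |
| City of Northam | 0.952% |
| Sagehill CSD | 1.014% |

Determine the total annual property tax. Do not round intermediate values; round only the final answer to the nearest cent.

Assessed value = $2,373,100 × 0.34 = $806,854
Oakmont County: ($806,854 − $29,600) × 0.0072 = $777,254 × 0.0072 = $5,596.2288
Pinecrest Township: ($806,854 − $29,600) × 0.00697 = $777,254 × 0.00697 = $5,417.46038
Regional Park District: $806,854 × 0.0006 = $484.1124
City of Northam: ($806,854 − $29,600) × 0.00952 = $777,254 × 0.00952 = $7,399.45808
Sagehill CSD: ($806,854 − $29,600) × 0.01014 = $777,254 × 0.01014 = $7,881.35556
Total = $26,778.61522

$26,778.62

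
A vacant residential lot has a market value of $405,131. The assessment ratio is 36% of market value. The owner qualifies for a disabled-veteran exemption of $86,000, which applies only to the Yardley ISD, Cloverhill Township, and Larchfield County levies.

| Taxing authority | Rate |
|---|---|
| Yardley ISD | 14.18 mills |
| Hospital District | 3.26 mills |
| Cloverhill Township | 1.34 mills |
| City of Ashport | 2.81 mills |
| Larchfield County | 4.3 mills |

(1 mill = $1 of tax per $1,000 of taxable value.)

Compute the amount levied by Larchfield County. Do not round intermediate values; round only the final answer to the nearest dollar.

$257

Assessed value = $405,131 × 0.36 = $145,847.16
Larchfield County taxable value = $145,847.16 − $86,000 = $59,847.16
Larchfield County levy = $59,847.16 × 0.0043 = $257.342788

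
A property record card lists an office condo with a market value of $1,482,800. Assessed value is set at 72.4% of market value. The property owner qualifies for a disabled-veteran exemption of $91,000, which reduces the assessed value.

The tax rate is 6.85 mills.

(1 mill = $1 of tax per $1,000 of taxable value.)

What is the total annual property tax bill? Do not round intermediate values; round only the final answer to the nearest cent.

Assessed value = $1,482,800 × 0.724 = $1,073,547.2
Taxable value = $1,073,547.2 − $91,000 = $982,547.2
Tax = $982,547.2 × 0.00685 = $6,730.44832

$6,730.45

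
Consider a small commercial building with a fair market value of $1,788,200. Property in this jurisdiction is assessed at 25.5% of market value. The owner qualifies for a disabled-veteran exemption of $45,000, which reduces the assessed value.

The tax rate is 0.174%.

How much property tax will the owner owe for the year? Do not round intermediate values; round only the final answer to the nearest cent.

$715.12

Assessed value = $1,788,200 × 0.255 = $455,991
Taxable value = $455,991 − $45,000 = $410,991
Tax = $410,991 × 0.00174 = $715.12434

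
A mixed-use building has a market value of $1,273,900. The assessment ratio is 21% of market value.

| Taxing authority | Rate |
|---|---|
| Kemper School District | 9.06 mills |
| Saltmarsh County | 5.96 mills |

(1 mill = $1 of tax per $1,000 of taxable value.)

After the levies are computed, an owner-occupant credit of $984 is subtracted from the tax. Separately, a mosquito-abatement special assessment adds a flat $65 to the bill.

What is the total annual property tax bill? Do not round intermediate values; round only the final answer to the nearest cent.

$3,099.14

Assessed value = $1,273,900 × 0.21 = $267,519
Kemper School District: $267,519 × 0.00906 = $2,423.72214
Saltmarsh County: $267,519 × 0.00596 = $1,594.41324
Levies subtotal = $4,018.13538
After credit = $4,018.13538 − $984 = $3,034.13538
Total = $3,034.13538 + $65 = $3,099.13538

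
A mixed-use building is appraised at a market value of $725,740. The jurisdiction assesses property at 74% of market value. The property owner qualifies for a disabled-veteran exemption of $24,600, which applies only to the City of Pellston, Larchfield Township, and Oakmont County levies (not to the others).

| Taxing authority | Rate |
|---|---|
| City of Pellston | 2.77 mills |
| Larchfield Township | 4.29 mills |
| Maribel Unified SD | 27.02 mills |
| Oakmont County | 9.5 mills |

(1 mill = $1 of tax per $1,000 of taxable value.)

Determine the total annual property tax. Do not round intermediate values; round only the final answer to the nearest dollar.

Assessed value = $725,740 × 0.74 = $537,047.6
City of Pellston: ($537,047.6 − $24,600) × 0.00277 = $512,447.6 × 0.00277 = $1,419.479852
Larchfield Township: ($537,047.6 − $24,600) × 0.00429 = $512,447.6 × 0.00429 = $2,198.400204
Maribel Unified SD: $537,047.6 × 0.02702 = $14,511.026152
Oakmont County: ($537,047.6 − $24,600) × 0.0095 = $512,447.6 × 0.0095 = $4,868.2522
Total = $22,997.158408

$22,997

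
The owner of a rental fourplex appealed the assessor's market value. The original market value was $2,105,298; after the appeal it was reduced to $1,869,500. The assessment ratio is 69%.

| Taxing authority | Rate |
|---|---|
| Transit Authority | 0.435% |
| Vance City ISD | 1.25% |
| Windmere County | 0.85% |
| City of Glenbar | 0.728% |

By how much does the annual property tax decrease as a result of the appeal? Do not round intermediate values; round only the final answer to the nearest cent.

$5,308.92

Old assessed value = $2,105,298 × 0.69 = $1,452,655.62
New assessed value = $1,869,500 × 0.69 = $1,289,955
Combined rate = 0.00435 + 0.0125 + 0.0085 + 0.00728 = 0.03263
Old tax = $1,452,655.62 × 0.03263 = $47,400.1528806
New tax = $1,289,955 × 0.03263 = $42,091.23165
Reduction = $47,400.1528806 − $42,091.23165 = $5,308.9212306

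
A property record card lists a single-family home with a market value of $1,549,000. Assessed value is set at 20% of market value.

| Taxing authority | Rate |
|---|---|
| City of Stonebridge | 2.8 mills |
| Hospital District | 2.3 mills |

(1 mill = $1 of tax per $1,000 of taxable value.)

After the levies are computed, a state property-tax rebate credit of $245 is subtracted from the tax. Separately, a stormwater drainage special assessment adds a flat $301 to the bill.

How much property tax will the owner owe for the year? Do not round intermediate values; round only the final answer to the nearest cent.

Assessed value = $1,549,000 × 0.2 = $309,800
City of Stonebridge: $309,800 × 0.0028 = $867.44
Hospital District: $309,800 × 0.0023 = $712.54
Levies subtotal = $1,579.98
After credit = $1,579.98 − $245 = $1,334.98
Total = $1,334.98 + $301 = $1,635.98

$1,635.98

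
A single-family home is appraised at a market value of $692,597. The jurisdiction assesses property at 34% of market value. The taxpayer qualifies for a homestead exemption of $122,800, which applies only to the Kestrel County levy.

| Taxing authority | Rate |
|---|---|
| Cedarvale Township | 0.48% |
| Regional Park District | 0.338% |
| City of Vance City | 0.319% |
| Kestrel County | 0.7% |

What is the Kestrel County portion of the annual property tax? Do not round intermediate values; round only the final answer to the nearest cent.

$788.78

Assessed value = $692,597 × 0.34 = $235,482.98
Kestrel County taxable value = $235,482.98 − $122,800 = $112,682.98
Kestrel County levy = $112,682.98 × 0.007 = $788.78086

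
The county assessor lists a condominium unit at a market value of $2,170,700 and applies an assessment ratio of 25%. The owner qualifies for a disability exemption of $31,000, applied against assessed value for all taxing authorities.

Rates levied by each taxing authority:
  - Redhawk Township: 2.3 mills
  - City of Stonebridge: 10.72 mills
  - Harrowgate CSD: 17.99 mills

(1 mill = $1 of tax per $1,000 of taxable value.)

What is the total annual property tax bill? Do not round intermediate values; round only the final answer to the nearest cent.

$15,867.04

Assessed value = $2,170,700 × 0.25 = $542,675
Taxable value = $542,675 − $31,000 = $511,675
Redhawk Township: $511,675 × 0.0023 = $1,176.8525
City of Stonebridge: $511,675 × 0.01072 = $5,485.156
Harrowgate CSD: $511,675 × 0.01799 = $9,205.03325
Total = $1,176.8525 + $5,485.156 + $9,205.03325 = $15,867.04175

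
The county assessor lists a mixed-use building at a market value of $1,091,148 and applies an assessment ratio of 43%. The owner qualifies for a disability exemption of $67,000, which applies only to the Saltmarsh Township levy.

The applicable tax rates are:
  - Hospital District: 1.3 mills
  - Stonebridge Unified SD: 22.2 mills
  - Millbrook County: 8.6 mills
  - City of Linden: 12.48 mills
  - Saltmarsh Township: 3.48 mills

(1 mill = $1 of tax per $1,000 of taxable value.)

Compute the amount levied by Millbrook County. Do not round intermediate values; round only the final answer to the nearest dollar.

$4,035

Assessed value = $1,091,148 × 0.43 = $469,193.64
Millbrook County taxable value = $469,193.64 (exemption does not apply)
Millbrook County levy = $469,193.64 × 0.0086 = $4,035.065304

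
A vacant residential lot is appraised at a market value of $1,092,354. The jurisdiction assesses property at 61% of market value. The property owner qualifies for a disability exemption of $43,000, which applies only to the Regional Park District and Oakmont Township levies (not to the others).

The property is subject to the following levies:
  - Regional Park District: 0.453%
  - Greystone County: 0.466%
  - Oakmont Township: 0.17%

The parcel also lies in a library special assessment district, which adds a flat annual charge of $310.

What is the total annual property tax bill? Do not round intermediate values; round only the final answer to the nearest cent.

Assessed value = $1,092,354 × 0.61 = $666,335.94
Regional Park District: ($666,335.94 − $43,000) × 0.00453 = $623,335.94 × 0.00453 = $2,823.7118082
Greystone County: $666,335.94 × 0.00466 = $3,105.1254804
Oakmont Township: ($666,335.94 − $43,000) × 0.0017 = $623,335.94 × 0.0017 = $1,059.671098
Levies subtotal = $6,988.5083866
Total = $6,988.5083866 + $310 = $7,298.5083866

$7,298.51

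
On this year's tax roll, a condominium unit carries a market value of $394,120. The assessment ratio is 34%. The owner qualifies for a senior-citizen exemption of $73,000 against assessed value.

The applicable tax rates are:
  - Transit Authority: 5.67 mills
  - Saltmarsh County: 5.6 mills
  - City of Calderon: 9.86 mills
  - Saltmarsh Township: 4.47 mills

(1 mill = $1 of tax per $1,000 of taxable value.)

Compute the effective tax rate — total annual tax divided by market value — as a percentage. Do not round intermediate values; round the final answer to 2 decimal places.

Assessed value = $394,120 × 0.34 = $134,000.8
Taxable value = $134,000.8 − $73,000 = $61,000.8
Transit Authority: $61,000.8 × 0.00567 = $345.874536
Saltmarsh County: $61,000.8 × 0.0056 = $341.60448
City of Calderon: $61,000.8 × 0.00986 = $601.467888
Saltmarsh Township: $61,000.8 × 0.00447 = $272.673576
Total tax = $1,561.62048
Effective rate = $1,561.62048 ÷ $394,120 = 0.40% of market value

0.40%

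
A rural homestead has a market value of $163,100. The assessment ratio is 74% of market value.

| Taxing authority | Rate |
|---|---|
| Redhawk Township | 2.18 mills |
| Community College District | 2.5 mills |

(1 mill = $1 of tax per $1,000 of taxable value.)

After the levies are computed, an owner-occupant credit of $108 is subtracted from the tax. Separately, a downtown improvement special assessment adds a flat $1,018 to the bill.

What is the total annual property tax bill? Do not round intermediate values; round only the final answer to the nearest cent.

$1,474.85

Assessed value = $163,100 × 0.74 = $120,694
Redhawk Township: $120,694 × 0.00218 = $263.11292
Community College District: $120,694 × 0.0025 = $301.735
Levies subtotal = $564.84792
After credit = $564.84792 − $108 = $456.84792
Total = $456.84792 + $1,018 = $1,474.84792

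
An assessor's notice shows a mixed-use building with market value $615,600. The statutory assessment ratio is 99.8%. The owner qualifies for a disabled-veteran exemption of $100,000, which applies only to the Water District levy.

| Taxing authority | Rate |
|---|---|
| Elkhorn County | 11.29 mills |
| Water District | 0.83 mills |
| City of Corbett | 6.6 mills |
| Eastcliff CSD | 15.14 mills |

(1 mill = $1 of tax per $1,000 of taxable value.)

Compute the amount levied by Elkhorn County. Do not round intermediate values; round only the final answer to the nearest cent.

$6,936.22

Assessed value = $615,600 × 0.998 = $614,368.8
Elkhorn County taxable value = $614,368.8 (exemption does not apply)
Elkhorn County levy = $614,368.8 × 0.01129 = $6,936.223752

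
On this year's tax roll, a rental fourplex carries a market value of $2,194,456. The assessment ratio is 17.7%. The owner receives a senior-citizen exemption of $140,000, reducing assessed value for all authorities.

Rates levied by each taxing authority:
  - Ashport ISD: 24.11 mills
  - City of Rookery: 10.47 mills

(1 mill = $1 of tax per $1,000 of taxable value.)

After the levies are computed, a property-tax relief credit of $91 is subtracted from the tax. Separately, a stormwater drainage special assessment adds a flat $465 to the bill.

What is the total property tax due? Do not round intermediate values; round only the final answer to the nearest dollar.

$8,964

Assessed value = $2,194,456 × 0.177 = $388,418.712
Taxable value = $388,418.712 − $140,000 = $248,418.712
Ashport ISD: $248,418.712 × 0.02411 = $5,989.37514632
City of Rookery: $248,418.712 × 0.01047 = $2,600.94391464
Levies subtotal = $8,590.31906096
After credit = $8,590.31906096 − $91 = $8,499.31906096
Total = $8,499.31906096 + $465 = $8,964.31906096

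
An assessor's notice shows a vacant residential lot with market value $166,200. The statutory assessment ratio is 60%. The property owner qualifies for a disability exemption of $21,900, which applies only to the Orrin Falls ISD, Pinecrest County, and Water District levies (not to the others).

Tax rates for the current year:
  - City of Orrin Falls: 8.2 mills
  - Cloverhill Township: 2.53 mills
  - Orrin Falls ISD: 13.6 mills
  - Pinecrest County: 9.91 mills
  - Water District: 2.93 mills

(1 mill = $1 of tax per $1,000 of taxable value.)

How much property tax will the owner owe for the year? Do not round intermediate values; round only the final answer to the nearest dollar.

$3,128

Assessed value = $166,200 × 0.6 = $99,720
City of Orrin Falls: $99,720 × 0.0082 = $817.704
Cloverhill Township: $99,720 × 0.00253 = $252.2916
Orrin Falls ISD: ($99,720 − $21,900) × 0.0136 = $77,820 × 0.0136 = $1,058.352
Pinecrest County: ($99,720 − $21,900) × 0.00991 = $77,820 × 0.00991 = $771.1962
Water District: ($99,720 − $21,900) × 0.00293 = $77,820 × 0.00293 = $228.0126
Total = $3,127.5564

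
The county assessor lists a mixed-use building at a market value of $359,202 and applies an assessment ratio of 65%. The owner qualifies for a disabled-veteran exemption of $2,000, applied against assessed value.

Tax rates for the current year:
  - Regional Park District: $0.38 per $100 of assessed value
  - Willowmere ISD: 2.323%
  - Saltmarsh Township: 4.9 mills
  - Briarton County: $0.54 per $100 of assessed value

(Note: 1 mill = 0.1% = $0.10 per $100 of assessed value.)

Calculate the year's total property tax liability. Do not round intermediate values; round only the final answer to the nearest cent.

Assessed value = $359,202 × 0.65 = $233,481.3
Taxable value = $233,481.3 − $2,000 = $231,481.3
Regional Park District: $231,481.3 × 0.0038 = $879.62894
Willowmere ISD: $231,481.3 × 0.02323 = $5,377.310599
Saltmarsh Township: $231,481.3 × 0.0049 = $1,134.25837
Briarton County: $231,481.3 × 0.0054 = $1,249.99902
Total = $8,641.196929

$8,641.20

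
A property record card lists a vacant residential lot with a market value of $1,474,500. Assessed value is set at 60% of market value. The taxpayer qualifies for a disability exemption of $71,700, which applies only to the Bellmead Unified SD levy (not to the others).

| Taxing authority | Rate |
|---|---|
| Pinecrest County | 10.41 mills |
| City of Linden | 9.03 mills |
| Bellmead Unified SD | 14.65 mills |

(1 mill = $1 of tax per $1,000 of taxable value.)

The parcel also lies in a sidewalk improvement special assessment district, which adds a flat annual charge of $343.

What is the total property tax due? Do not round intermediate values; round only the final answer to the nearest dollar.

Assessed value = $1,474,500 × 0.6 = $884,700
Pinecrest County: $884,700 × 0.01041 = $9,209.727
City of Linden: $884,700 × 0.00903 = $7,988.841
Bellmead Unified SD: ($884,700 − $71,700) × 0.01465 = $813,000 × 0.01465 = $11,910.45
Levies subtotal = $29,109.018
Total = $29,109.018 + $343 = $29,452.018

$29,452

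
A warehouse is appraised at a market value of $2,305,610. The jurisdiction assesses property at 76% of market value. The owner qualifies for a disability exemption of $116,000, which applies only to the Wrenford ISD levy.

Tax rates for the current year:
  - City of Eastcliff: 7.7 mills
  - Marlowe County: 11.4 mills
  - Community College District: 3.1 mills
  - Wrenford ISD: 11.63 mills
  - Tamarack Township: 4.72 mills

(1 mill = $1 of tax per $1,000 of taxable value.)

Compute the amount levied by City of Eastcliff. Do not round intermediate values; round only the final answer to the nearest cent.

$13,492.43

Assessed value = $2,305,610 × 0.76 = $1,752,263.6
City of Eastcliff taxable value = $1,752,263.6 (exemption does not apply)
City of Eastcliff levy = $1,752,263.6 × 0.0077 = $13,492.42972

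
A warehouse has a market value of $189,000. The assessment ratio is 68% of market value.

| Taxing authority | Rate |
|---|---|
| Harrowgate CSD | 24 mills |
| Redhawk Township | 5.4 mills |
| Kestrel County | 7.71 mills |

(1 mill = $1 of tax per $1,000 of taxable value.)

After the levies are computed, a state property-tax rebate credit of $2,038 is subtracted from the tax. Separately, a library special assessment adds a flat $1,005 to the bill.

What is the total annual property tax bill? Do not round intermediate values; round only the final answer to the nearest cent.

Assessed value = $189,000 × 0.68 = $128,520
Harrowgate CSD: $128,520 × 0.024 = $3,084.48
Redhawk Township: $128,520 × 0.0054 = $694.008
Kestrel County: $128,520 × 0.00771 = $990.8892
Levies subtotal = $4,769.3772
After credit = $4,769.3772 − $2,038 = $2,731.3772
Total = $2,731.3772 + $1,005 = $3,736.3772

$3,736.38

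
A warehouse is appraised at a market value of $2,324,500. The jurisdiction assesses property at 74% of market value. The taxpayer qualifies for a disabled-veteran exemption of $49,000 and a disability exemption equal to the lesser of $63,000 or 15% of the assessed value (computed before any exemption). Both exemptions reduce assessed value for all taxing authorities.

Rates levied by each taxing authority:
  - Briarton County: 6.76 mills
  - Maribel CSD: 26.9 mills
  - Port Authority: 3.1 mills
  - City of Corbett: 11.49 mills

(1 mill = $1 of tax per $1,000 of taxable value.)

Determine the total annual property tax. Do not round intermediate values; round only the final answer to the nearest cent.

$77,592.27

Assessed value = $2,324,500 × 0.74 = $1,720,130
Disability exemption = min($63,000, 15% × $1,720,130) = min($63,000, $258,019.5) = $63,000 (dollar cap binds)
Taxable value = $1,720,130 − $49,000 − $63,000 = $1,608,130
Briarton County: $1,608,130 × 0.00676 = $10,870.9588
Maribel CSD: $1,608,130 × 0.0269 = $43,258.697
Port Authority: $1,608,130 × 0.0031 = $4,985.203
City of Corbett: $1,608,130 × 0.01149 = $18,477.4137
Total = $77,592.2725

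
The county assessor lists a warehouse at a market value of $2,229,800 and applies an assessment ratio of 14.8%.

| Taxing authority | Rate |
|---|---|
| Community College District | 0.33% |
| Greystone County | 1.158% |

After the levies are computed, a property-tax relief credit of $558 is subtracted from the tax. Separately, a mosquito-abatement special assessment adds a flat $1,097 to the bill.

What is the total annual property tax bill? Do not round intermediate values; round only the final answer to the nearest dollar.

Assessed value = $2,229,800 × 0.148 = $330,010.4
Community College District: $330,010.4 × 0.0033 = $1,089.03432
Greystone County: $330,010.4 × 0.01158 = $3,821.520432
Levies subtotal = $4,910.554752
After credit = $4,910.554752 − $558 = $4,352.554752
Total = $4,352.554752 + $1,097 = $5,449.554752

$5,450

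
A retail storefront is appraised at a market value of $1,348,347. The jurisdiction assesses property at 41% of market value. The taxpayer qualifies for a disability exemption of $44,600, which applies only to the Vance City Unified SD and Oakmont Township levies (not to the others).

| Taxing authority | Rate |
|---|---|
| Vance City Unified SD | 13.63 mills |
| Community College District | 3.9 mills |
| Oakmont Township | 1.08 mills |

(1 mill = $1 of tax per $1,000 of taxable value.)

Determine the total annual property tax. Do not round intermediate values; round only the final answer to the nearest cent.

Assessed value = $1,348,347 × 0.41 = $552,822.27
Vance City Unified SD: ($552,822.27 − $44,600) × 0.01363 = $508,222.27 × 0.01363 = $6,927.0695401
Community College District: $552,822.27 × 0.0039 = $2,156.006853
Oakmont Township: ($552,822.27 − $44,600) × 0.00108 = $508,222.27 × 0.00108 = $548.8800516
Total = $9,631.9564447

$9,631.96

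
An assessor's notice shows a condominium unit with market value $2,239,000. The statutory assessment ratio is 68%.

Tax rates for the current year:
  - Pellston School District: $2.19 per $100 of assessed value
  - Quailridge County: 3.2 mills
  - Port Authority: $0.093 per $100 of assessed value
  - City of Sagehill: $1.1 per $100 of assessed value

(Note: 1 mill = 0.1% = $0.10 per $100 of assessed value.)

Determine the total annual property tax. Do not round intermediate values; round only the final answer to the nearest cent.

Assessed value = $2,239,000 × 0.68 = $1,522,520
Pellston School District: $1,522,520 × 0.0219 = $33,343.188
Quailridge County: $1,522,520 × 0.0032 = $4,872.064
Port Authority: $1,522,520 × 0.00093 = $1,415.9436
City of Sagehill: $1,522,520 × 0.011 = $16,747.72
Total = $56,378.9156

$56,378.92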